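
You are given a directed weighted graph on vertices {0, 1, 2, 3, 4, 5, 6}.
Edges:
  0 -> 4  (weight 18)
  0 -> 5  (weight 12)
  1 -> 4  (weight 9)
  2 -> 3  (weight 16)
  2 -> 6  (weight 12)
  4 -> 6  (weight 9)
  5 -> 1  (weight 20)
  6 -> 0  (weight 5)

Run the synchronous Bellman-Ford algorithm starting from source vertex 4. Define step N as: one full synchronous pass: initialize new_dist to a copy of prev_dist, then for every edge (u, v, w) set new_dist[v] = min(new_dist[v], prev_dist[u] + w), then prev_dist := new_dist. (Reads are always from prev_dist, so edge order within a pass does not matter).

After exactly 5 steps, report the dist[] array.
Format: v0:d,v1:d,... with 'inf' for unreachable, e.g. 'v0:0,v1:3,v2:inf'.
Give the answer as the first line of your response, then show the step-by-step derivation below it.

v0:14,v1:46,v2:inf,v3:inf,v4:0,v5:26,v6:9

step 1: dist = v0:inf,v1:inf,v2:inf,v3:inf,v4:0,v5:inf,v6:9
step 2: dist = v0:14,v1:inf,v2:inf,v3:inf,v4:0,v5:inf,v6:9
step 3: dist = v0:14,v1:inf,v2:inf,v3:inf,v4:0,v5:26,v6:9
step 4: dist = v0:14,v1:46,v2:inf,v3:inf,v4:0,v5:26,v6:9
step 5: dist = v0:14,v1:46,v2:inf,v3:inf,v4:0,v5:26,v6:9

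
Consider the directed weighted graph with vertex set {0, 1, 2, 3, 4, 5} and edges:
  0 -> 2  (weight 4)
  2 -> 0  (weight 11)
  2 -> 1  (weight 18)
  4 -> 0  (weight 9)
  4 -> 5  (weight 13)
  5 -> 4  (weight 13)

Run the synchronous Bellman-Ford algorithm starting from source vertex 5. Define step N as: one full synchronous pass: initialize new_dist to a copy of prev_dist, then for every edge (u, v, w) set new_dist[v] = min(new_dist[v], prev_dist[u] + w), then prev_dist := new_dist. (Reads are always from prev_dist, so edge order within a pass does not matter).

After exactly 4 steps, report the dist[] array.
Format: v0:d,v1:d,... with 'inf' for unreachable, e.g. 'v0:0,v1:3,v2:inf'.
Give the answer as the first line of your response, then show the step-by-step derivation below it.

v0:22,v1:44,v2:26,v3:inf,v4:13,v5:0

step 1: dist = v0:inf,v1:inf,v2:inf,v3:inf,v4:13,v5:0
step 2: dist = v0:22,v1:inf,v2:inf,v3:inf,v4:13,v5:0
step 3: dist = v0:22,v1:inf,v2:26,v3:inf,v4:13,v5:0
step 4: dist = v0:22,v1:44,v2:26,v3:inf,v4:13,v5:0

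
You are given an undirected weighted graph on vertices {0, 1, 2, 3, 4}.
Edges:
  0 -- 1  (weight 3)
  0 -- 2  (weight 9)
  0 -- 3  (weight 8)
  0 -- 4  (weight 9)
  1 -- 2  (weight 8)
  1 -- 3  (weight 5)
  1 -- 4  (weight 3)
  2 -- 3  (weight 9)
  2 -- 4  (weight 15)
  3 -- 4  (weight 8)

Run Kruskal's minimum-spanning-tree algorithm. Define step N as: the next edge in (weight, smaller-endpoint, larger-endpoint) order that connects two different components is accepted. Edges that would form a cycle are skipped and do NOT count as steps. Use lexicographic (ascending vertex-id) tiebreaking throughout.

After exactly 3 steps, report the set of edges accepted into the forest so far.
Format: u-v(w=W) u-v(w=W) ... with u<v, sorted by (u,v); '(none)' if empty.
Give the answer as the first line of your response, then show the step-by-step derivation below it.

0-1(w=3) 1-3(w=5) 1-4(w=3)

step 1: add edge 0-1 (w=3); MST = {0-1(w=3)}
step 2: add edge 1-4 (w=3); MST = {0-1(w=3) 1-4(w=3)}
step 3: add edge 1-3 (w=5); MST = {0-1(w=3) 1-3(w=5) 1-4(w=3)}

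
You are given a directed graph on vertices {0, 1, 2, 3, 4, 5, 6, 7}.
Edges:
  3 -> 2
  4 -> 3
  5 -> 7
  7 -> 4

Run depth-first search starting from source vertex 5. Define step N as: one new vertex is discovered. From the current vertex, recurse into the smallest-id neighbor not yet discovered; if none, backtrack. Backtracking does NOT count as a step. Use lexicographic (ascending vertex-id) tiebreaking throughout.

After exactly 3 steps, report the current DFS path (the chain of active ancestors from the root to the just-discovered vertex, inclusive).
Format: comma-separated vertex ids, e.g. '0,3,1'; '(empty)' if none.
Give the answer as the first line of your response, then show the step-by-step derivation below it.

5,7,4

step 1: discover 5; path=5; order=5
step 2: discover 7; path=5>7; order=5,7
step 3: discover 4; path=5>7>4; order=5,7,4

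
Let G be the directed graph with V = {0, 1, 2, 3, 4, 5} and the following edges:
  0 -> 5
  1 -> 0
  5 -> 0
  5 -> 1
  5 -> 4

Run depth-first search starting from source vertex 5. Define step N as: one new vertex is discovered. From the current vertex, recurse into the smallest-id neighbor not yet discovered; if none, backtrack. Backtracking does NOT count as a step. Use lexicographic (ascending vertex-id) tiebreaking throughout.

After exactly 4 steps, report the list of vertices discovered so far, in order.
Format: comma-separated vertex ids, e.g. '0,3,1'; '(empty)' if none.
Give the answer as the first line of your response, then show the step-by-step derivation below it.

5,0,1,4

step 1: discover 5; path=5; order=5
step 2: discover 0; path=5>0; order=5,0
step 3: discover 1; path=5>1; order=5,0,1
step 4: discover 4; path=5>4; order=5,0,1,4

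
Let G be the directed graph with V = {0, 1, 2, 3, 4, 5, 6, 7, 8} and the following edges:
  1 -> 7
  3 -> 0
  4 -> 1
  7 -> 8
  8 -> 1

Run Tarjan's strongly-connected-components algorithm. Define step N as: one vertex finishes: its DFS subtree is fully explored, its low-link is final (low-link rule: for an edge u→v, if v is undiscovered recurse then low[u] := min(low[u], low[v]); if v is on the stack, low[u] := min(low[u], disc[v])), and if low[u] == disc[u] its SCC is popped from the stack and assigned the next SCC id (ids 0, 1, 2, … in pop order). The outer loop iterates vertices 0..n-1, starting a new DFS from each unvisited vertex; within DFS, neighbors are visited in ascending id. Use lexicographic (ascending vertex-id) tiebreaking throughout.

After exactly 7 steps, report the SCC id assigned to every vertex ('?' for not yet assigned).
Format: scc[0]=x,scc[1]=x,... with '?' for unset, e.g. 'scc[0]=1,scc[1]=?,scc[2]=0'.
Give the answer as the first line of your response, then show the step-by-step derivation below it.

scc[0]=0,scc[1]=1,scc[2]=2,scc[3]=3,scc[4]=4,scc[5]=?,scc[6]=?,scc[7]=1,scc[8]=1

step 1: low=(low[0]=0,low[1]=?,low[2]=?,low[3]=?,low[4]=?,low[5]=?,low[6]=?,low[7]=?,low[8]=?); scc=(scc[0]=0,scc[1]=?,scc[2]=?,scc[3]=?,scc[4]=?,scc[5]=?,scc[6]=?,scc[7]=?,scc[8]=?)
step 2: low=(low[0]=0,low[1]=1,low[2]=?,low[3]=?,low[4]=?,low[5]=?,low[6]=?,low[7]=2,low[8]=1); scc=(scc[0]=0,scc[1]=?,scc[2]=?,scc[3]=?,scc[4]=?,scc[5]=?,scc[6]=?,scc[7]=?,scc[8]=?)
step 3: low=(low[0]=0,low[1]=1,low[2]=?,low[3]=?,low[4]=?,low[5]=?,low[6]=?,low[7]=1,low[8]=1); scc=(scc[0]=0,scc[1]=?,scc[2]=?,scc[3]=?,scc[4]=?,scc[5]=?,scc[6]=?,scc[7]=?,scc[8]=?)
step 4: low=(low[0]=0,low[1]=1,low[2]=?,low[3]=?,low[4]=?,low[5]=?,low[6]=?,low[7]=1,low[8]=1); scc=(scc[0]=0,scc[1]=1,scc[2]=?,scc[3]=?,scc[4]=?,scc[5]=?,scc[6]=?,scc[7]=1,scc[8]=1)
step 5: low=(low[0]=0,low[1]=1,low[2]=4,low[3]=?,low[4]=?,low[5]=?,low[6]=?,low[7]=1,low[8]=1); scc=(scc[0]=0,scc[1]=1,scc[2]=2,scc[3]=?,scc[4]=?,scc[5]=?,scc[6]=?,scc[7]=1,scc[8]=1)
step 6: low=(low[0]=0,low[1]=1,low[2]=4,low[3]=5,low[4]=?,low[5]=?,low[6]=?,low[7]=1,low[8]=1); scc=(scc[0]=0,scc[1]=1,scc[2]=2,scc[3]=3,scc[4]=?,scc[5]=?,scc[6]=?,scc[7]=1,scc[8]=1)
step 7: low=(low[0]=0,low[1]=1,low[2]=4,low[3]=5,low[4]=6,low[5]=?,low[6]=?,low[7]=1,low[8]=1); scc=(scc[0]=0,scc[1]=1,scc[2]=2,scc[3]=3,scc[4]=4,scc[5]=?,scc[6]=?,scc[7]=1,scc[8]=1)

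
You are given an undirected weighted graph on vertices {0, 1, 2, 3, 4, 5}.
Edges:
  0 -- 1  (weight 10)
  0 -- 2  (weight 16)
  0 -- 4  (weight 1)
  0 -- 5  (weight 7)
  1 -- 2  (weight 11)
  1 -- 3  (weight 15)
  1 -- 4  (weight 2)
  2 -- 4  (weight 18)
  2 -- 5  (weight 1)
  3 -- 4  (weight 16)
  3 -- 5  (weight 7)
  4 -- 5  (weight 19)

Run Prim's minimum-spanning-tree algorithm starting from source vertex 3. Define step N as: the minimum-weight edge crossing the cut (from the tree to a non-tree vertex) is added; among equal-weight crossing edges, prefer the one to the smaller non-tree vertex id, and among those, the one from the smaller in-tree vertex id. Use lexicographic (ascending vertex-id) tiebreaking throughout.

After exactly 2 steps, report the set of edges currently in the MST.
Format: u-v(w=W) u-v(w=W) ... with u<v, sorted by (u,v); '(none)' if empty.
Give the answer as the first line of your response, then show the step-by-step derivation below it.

2-5(w=1) 3-5(w=7)

step 1: add edge 3-5 (w=7); MST = {3-5(w=7)}
step 2: add edge 2-5 (w=1); MST = {2-5(w=1) 3-5(w=7)}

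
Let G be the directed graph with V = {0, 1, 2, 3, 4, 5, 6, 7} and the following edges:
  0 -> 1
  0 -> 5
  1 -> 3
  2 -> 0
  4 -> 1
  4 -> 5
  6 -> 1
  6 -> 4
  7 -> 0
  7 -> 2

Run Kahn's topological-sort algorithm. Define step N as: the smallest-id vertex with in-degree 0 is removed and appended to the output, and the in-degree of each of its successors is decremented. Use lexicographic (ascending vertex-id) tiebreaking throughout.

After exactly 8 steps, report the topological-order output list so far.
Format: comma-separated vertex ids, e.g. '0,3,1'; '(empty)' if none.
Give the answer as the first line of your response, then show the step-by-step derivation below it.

6,4,7,2,0,1,3,5

step 1: output 6; order=[6]; indeg=(2,2,1,1,0,2,0,0)
step 2: output 4; order=[6,4]; indeg=(2,1,1,1,0,1,0,0)
step 3: output 7; order=[6,4,7]; indeg=(1,1,0,1,0,1,0,0)
step 4: output 2; order=[6,4,7,2]; indeg=(0,1,0,1,0,1,0,0)
step 5: output 0; order=[6,4,7,2,0]; indeg=(0,0,0,1,0,0,0,0)
step 6: output 1; order=[6,4,7,2,0,1]; indeg=(0,0,0,0,0,0,0,0)
step 7: output 3; order=[6,4,7,2,0,1,3]; indeg=(0,0,0,0,0,0,0,0)
step 8: output 5; order=[6,4,7,2,0,1,3,5]; indeg=(0,0,0,0,0,0,0,0)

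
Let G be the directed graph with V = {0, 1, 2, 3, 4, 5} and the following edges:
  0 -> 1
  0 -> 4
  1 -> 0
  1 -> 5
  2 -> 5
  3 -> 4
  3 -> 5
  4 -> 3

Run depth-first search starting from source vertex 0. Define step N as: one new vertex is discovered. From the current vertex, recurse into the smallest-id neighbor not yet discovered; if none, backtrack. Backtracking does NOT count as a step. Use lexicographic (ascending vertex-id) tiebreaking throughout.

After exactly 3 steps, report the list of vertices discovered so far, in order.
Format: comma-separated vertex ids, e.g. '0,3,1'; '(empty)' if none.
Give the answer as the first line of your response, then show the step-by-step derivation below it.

0,1,5

step 1: discover 0; path=0; order=0
step 2: discover 1; path=0>1; order=0,1
step 3: discover 5; path=0>1>5; order=0,1,5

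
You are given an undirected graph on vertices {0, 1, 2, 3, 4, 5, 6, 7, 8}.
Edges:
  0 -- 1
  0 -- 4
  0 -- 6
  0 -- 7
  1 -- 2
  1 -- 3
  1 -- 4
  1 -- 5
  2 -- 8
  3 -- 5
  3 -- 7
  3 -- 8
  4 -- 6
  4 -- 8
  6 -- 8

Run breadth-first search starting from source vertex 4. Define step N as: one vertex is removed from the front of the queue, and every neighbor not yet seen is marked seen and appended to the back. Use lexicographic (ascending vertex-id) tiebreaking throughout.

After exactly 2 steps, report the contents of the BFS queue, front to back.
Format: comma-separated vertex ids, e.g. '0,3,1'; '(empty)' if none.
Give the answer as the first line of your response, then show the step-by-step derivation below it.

1,6,8,7

step 1: dequeue 4; queue=[0,1,6,8]; order=4
step 2: dequeue 0; queue=[1,6,8,7]; order=4,0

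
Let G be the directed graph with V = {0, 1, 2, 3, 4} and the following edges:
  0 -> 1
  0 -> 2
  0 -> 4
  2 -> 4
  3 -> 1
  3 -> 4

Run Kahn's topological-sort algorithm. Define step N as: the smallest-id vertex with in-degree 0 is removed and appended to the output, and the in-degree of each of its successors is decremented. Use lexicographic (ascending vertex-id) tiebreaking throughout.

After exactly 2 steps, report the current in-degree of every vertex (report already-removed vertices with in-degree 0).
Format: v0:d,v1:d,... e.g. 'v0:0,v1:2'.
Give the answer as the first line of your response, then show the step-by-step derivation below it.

v0:0,v1:1,v2:0,v3:0,v4:1

step 1: output 0; order=[0]; indeg=(0,1,0,0,2)
step 2: output 2; order=[0,2]; indeg=(0,1,0,0,1)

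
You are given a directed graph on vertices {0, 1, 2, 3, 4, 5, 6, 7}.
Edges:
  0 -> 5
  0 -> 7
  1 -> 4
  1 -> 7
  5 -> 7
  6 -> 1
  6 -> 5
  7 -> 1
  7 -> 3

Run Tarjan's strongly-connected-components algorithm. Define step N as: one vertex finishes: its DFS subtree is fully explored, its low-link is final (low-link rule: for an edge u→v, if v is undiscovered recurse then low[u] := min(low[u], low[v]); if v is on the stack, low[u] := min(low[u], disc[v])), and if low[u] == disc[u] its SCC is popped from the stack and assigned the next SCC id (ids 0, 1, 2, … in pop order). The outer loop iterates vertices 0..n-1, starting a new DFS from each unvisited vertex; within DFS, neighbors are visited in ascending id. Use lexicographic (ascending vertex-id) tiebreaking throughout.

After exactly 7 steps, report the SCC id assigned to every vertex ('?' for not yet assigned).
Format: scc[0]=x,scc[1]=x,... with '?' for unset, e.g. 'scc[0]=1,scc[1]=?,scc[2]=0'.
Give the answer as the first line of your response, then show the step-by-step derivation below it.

scc[0]=4,scc[1]=2,scc[2]=5,scc[3]=1,scc[4]=0,scc[5]=3,scc[6]=?,scc[7]=2

step 1: low=(low[0]=0,low[1]=3,low[2]=?,low[3]=?,low[4]=4,low[5]=1,low[6]=?,low[7]=2); scc=(scc[0]=?,scc[1]=?,scc[2]=?,scc[3]=?,scc[4]=0,scc[5]=?,scc[6]=?,scc[7]=?)
step 2: low=(low[0]=0,low[1]=2,low[2]=?,low[3]=?,low[4]=4,low[5]=1,low[6]=?,low[7]=2); scc=(scc[0]=?,scc[1]=?,scc[2]=?,scc[3]=?,scc[4]=0,scc[5]=?,scc[6]=?,scc[7]=?)
step 3: low=(low[0]=0,low[1]=2,low[2]=?,low[3]=5,low[4]=4,low[5]=1,low[6]=?,low[7]=2); scc=(scc[0]=?,scc[1]=?,scc[2]=?,scc[3]=1,scc[4]=0,scc[5]=?,scc[6]=?,scc[7]=?)
step 4: low=(low[0]=0,low[1]=2,low[2]=?,low[3]=5,low[4]=4,low[5]=1,low[6]=?,low[7]=2); scc=(scc[0]=?,scc[1]=2,scc[2]=?,scc[3]=1,scc[4]=0,scc[5]=?,scc[6]=?,scc[7]=2)
step 5: low=(low[0]=0,low[1]=2,low[2]=?,low[3]=5,low[4]=4,low[5]=1,low[6]=?,low[7]=2); scc=(scc[0]=?,scc[1]=2,scc[2]=?,scc[3]=1,scc[4]=0,scc[5]=3,scc[6]=?,scc[7]=2)
step 6: low=(low[0]=0,low[1]=2,low[2]=?,low[3]=5,low[4]=4,low[5]=1,low[6]=?,low[7]=2); scc=(scc[0]=4,scc[1]=2,scc[2]=?,scc[3]=1,scc[4]=0,scc[5]=3,scc[6]=?,scc[7]=2)
step 7: low=(low[0]=0,low[1]=2,low[2]=6,low[3]=5,low[4]=4,low[5]=1,low[6]=?,low[7]=2); scc=(scc[0]=4,scc[1]=2,scc[2]=5,scc[3]=1,scc[4]=0,scc[5]=3,scc[6]=?,scc[7]=2)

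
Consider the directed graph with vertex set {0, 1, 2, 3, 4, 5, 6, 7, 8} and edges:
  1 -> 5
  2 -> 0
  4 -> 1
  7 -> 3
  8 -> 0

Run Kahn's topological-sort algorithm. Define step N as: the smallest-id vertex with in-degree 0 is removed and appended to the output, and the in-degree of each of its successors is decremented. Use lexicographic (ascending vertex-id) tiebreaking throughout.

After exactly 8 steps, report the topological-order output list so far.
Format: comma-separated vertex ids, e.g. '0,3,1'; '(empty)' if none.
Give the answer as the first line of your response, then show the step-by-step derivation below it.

2,4,1,5,6,7,3,8

step 1: output 2; order=[2]; indeg=(1,1,0,1,0,1,0,0,0)
step 2: output 4; order=[2,4]; indeg=(1,0,0,1,0,1,0,0,0)
step 3: output 1; order=[2,4,1]; indeg=(1,0,0,1,0,0,0,0,0)
step 4: output 5; order=[2,4,1,5]; indeg=(1,0,0,1,0,0,0,0,0)
step 5: output 6; order=[2,4,1,5,6]; indeg=(1,0,0,1,0,0,0,0,0)
step 6: output 7; order=[2,4,1,5,6,7]; indeg=(1,0,0,0,0,0,0,0,0)
step 7: output 3; order=[2,4,1,5,6,7,3]; indeg=(1,0,0,0,0,0,0,0,0)
step 8: output 8; order=[2,4,1,5,6,7,3,8]; indeg=(0,0,0,0,0,0,0,0,0)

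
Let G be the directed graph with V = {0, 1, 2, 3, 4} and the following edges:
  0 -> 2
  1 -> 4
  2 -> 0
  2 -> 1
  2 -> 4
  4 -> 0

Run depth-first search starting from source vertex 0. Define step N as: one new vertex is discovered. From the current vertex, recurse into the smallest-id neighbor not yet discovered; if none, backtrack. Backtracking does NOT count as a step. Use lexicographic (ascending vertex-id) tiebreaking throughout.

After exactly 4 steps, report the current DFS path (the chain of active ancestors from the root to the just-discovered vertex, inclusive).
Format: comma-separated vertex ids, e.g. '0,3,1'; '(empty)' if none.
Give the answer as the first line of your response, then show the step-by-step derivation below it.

0,2,1,4

step 1: discover 0; path=0; order=0
step 2: discover 2; path=0>2; order=0,2
step 3: discover 1; path=0>2>1; order=0,2,1
step 4: discover 4; path=0>2>1>4; order=0,2,1,4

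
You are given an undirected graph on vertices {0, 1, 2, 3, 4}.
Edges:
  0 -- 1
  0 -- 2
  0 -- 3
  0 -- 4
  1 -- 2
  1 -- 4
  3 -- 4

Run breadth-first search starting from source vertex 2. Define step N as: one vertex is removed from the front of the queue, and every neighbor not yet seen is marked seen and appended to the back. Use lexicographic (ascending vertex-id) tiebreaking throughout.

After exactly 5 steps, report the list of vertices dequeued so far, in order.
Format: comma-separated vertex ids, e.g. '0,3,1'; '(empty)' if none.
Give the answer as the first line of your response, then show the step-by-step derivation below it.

2,0,1,3,4

step 1: dequeue 2; queue=[0,1]; order=2
step 2: dequeue 0; queue=[1,3,4]; order=2,0
step 3: dequeue 1; queue=[3,4]; order=2,0,1
step 4: dequeue 3; queue=[4]; order=2,0,1,3
step 5: dequeue 4; queue=[(empty)]; order=2,0,1,3,4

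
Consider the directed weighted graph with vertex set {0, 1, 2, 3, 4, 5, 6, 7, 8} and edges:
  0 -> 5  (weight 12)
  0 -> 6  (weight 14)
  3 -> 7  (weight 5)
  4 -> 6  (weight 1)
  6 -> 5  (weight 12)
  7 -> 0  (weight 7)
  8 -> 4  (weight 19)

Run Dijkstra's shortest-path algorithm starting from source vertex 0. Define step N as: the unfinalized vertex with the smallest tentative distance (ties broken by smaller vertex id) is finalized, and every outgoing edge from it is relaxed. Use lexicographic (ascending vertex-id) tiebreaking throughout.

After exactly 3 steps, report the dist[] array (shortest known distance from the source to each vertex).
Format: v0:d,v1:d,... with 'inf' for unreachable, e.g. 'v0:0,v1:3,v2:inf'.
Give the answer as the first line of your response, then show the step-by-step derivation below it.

v0:0,v1:inf,v2:inf,v3:inf,v4:inf,v5:12,v6:14,v7:inf,v8:inf

step 1: dist = v0:0,v1:inf,v2:inf,v3:inf,v4:inf,v5:12,v6:14,v7:inf,v8:inf
step 2: dist = v0:0,v1:inf,v2:inf,v3:inf,v4:inf,v5:12,v6:14,v7:inf,v8:inf
step 3: dist = v0:0,v1:inf,v2:inf,v3:inf,v4:inf,v5:12,v6:14,v7:inf,v8:inf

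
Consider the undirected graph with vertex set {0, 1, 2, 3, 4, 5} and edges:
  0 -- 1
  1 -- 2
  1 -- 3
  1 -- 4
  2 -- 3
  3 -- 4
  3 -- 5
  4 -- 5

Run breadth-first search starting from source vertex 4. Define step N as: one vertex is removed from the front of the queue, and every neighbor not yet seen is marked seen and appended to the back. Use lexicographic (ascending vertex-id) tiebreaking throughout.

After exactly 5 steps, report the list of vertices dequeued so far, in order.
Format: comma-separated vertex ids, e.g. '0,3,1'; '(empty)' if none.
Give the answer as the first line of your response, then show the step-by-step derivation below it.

4,1,3,5,0

step 1: dequeue 4; queue=[1,3,5]; order=4
step 2: dequeue 1; queue=[3,5,0,2]; order=4,1
step 3: dequeue 3; queue=[5,0,2]; order=4,1,3
step 4: dequeue 5; queue=[0,2]; order=4,1,3,5
step 5: dequeue 0; queue=[2]; order=4,1,3,5,0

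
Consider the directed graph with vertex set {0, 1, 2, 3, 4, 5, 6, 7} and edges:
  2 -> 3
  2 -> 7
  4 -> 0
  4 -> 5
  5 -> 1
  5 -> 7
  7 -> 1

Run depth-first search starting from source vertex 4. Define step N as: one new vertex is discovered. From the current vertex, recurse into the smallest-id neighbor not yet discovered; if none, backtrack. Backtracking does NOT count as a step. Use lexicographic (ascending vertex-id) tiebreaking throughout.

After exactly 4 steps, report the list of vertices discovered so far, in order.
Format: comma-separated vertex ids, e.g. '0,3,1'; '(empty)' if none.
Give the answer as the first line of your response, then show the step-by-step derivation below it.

4,0,5,1

step 1: discover 4; path=4; order=4
step 2: discover 0; path=4>0; order=4,0
step 3: discover 5; path=4>5; order=4,0,5
step 4: discover 1; path=4>5>1; order=4,0,5,1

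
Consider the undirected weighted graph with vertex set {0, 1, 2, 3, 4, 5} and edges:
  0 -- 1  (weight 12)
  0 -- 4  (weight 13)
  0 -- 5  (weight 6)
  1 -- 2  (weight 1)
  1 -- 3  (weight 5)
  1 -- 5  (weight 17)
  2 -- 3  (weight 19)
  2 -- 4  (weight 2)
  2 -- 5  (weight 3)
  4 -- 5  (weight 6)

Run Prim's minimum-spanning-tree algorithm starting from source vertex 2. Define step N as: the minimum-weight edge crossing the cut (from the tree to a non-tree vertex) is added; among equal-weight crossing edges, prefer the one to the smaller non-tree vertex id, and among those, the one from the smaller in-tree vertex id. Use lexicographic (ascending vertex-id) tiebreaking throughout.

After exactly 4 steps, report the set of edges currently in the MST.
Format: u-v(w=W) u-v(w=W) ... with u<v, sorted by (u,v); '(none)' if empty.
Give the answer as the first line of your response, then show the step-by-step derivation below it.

1-2(w=1) 1-3(w=5) 2-4(w=2) 2-5(w=3)

step 1: add edge 1-2 (w=1); MST = {1-2(w=1)}
step 2: add edge 2-4 (w=2); MST = {1-2(w=1) 2-4(w=2)}
step 3: add edge 2-5 (w=3); MST = {1-2(w=1) 2-4(w=2) 2-5(w=3)}
step 4: add edge 1-3 (w=5); MST = {1-2(w=1) 1-3(w=5) 2-4(w=2) 2-5(w=3)}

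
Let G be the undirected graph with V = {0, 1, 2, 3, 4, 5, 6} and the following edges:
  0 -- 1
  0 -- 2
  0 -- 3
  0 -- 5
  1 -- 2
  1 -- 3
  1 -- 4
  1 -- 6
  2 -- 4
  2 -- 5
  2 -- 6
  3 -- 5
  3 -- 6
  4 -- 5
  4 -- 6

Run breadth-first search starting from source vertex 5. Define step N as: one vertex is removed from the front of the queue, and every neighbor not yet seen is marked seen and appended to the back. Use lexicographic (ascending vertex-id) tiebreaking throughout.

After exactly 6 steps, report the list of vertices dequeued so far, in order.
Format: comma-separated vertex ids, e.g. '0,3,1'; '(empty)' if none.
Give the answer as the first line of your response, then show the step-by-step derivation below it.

5,0,2,3,4,1

step 1: dequeue 5; queue=[0,2,3,4]; order=5
step 2: dequeue 0; queue=[2,3,4,1]; order=5,0
step 3: dequeue 2; queue=[3,4,1,6]; order=5,0,2
step 4: dequeue 3; queue=[4,1,6]; order=5,0,2,3
step 5: dequeue 4; queue=[1,6]; order=5,0,2,3,4
step 6: dequeue 1; queue=[6]; order=5,0,2,3,4,1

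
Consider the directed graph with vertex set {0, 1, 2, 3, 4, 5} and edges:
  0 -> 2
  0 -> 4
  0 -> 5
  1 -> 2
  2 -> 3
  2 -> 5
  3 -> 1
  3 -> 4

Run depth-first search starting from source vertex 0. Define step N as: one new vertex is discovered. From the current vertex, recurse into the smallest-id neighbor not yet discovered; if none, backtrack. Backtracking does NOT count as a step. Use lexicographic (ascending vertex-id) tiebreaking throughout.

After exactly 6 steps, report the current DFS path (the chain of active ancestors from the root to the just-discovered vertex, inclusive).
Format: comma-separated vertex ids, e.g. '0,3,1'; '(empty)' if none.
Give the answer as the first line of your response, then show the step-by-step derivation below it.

0,2,5

step 1: discover 0; path=0; order=0
step 2: discover 2; path=0>2; order=0,2
step 3: discover 3; path=0>2>3; order=0,2,3
step 4: discover 1; path=0>2>3>1; order=0,2,3,1
step 5: discover 4; path=0>2>3>4; order=0,2,3,1,4
step 6: discover 5; path=0>2>5; order=0,2,3,1,4,5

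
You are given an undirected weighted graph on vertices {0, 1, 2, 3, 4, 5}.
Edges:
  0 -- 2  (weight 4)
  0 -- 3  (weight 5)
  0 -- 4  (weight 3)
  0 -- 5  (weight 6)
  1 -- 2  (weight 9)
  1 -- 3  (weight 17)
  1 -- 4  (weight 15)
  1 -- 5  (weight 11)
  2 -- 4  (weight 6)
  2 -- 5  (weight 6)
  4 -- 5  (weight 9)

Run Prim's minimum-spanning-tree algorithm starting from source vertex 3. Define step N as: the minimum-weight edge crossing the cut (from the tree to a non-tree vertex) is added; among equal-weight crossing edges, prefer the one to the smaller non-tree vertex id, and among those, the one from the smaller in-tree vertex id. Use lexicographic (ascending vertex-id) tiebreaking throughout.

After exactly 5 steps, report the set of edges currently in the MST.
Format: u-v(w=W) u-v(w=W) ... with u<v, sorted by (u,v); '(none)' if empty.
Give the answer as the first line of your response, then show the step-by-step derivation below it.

0-2(w=4) 0-3(w=5) 0-4(w=3) 0-5(w=6) 1-2(w=9)

step 1: add edge 0-3 (w=5); MST = {0-3(w=5)}
step 2: add edge 0-4 (w=3); MST = {0-3(w=5) 0-4(w=3)}
step 3: add edge 0-2 (w=4); MST = {0-2(w=4) 0-3(w=5) 0-4(w=3)}
step 4: add edge 0-5 (w=6); MST = {0-2(w=4) 0-3(w=5) 0-4(w=3) 0-5(w=6)}
step 5: add edge 1-2 (w=9); MST = {0-2(w=4) 0-3(w=5) 0-4(w=3) 0-5(w=6) 1-2(w=9)}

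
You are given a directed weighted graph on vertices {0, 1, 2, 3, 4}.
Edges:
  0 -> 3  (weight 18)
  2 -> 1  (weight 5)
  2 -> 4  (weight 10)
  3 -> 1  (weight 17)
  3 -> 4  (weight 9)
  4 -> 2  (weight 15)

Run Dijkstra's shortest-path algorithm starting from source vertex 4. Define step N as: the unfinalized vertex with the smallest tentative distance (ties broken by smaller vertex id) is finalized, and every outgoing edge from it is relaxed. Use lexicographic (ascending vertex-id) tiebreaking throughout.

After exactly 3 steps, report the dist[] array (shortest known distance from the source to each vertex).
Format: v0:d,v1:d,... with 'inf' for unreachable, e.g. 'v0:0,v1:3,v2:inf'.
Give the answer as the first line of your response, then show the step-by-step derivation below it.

v0:inf,v1:20,v2:15,v3:inf,v4:0

step 1: dist = v0:inf,v1:inf,v2:15,v3:inf,v4:0
step 2: dist = v0:inf,v1:20,v2:15,v3:inf,v4:0
step 3: dist = v0:inf,v1:20,v2:15,v3:inf,v4:0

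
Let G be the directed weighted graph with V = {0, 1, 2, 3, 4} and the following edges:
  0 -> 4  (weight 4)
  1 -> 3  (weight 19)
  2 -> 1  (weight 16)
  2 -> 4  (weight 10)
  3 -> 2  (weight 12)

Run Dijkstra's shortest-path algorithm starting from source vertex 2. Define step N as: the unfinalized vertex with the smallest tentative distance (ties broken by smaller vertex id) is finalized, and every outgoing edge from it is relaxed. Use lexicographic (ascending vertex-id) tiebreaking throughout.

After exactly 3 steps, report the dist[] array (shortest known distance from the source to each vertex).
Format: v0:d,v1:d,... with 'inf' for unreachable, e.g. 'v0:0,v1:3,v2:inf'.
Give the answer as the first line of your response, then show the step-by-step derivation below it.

v0:inf,v1:16,v2:0,v3:35,v4:10

step 1: dist = v0:inf,v1:16,v2:0,v3:inf,v4:10
step 2: dist = v0:inf,v1:16,v2:0,v3:inf,v4:10
step 3: dist = v0:inf,v1:16,v2:0,v3:35,v4:10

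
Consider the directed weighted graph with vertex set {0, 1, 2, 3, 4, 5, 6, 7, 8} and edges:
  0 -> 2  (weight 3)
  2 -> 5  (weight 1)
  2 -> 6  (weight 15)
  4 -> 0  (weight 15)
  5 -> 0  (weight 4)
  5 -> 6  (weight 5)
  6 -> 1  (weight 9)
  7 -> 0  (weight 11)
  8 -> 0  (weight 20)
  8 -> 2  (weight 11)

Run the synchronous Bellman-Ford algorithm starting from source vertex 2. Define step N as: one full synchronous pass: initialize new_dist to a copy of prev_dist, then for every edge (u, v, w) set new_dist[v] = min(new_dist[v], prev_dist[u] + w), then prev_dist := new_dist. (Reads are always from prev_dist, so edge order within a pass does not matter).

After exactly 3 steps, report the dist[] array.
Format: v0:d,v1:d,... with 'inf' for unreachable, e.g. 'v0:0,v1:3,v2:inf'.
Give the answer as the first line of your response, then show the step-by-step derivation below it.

v0:5,v1:15,v2:0,v3:inf,v4:inf,v5:1,v6:6,v7:inf,v8:inf

step 1: dist = v0:inf,v1:inf,v2:0,v3:inf,v4:inf,v5:1,v6:15,v7:inf,v8:inf
step 2: dist = v0:5,v1:24,v2:0,v3:inf,v4:inf,v5:1,v6:6,v7:inf,v8:inf
step 3: dist = v0:5,v1:15,v2:0,v3:inf,v4:inf,v5:1,v6:6,v7:inf,v8:inf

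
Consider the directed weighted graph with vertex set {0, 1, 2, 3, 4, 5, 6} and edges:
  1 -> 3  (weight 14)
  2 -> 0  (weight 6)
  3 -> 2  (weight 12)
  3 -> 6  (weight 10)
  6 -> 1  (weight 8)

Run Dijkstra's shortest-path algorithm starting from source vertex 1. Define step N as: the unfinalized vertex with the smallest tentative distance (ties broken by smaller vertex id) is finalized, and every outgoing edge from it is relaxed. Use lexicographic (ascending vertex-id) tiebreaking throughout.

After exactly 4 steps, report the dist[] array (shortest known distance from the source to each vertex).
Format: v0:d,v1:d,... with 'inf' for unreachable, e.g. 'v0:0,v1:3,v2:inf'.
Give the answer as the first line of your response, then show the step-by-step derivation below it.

v0:32,v1:0,v2:26,v3:14,v4:inf,v5:inf,v6:24

step 1: dist = v0:inf,v1:0,v2:inf,v3:14,v4:inf,v5:inf,v6:inf
step 2: dist = v0:inf,v1:0,v2:26,v3:14,v4:inf,v5:inf,v6:24
step 3: dist = v0:inf,v1:0,v2:26,v3:14,v4:inf,v5:inf,v6:24
step 4: dist = v0:32,v1:0,v2:26,v3:14,v4:inf,v5:inf,v6:24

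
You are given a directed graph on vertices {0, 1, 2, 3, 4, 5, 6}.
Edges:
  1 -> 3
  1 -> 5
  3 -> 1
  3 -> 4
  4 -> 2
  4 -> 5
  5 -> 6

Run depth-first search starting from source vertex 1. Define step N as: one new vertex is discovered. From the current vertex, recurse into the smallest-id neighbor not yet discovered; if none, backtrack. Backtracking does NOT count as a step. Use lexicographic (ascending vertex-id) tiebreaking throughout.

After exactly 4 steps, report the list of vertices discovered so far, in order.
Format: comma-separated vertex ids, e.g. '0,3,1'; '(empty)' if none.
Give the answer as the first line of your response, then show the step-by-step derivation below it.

1,3,4,2

step 1: discover 1; path=1; order=1
step 2: discover 3; path=1>3; order=1,3
step 3: discover 4; path=1>3>4; order=1,3,4
step 4: discover 2; path=1>3>4>2; order=1,3,4,2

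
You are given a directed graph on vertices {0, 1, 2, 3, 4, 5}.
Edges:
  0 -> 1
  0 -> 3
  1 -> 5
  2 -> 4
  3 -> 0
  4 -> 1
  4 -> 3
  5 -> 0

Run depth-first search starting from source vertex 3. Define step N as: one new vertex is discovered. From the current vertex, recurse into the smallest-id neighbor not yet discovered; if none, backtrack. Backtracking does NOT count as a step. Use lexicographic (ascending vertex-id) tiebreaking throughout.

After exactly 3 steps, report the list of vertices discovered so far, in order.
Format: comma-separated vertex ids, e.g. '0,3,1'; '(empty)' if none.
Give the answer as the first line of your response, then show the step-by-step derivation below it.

3,0,1

step 1: discover 3; path=3; order=3
step 2: discover 0; path=3>0; order=3,0
step 3: discover 1; path=3>0>1; order=3,0,1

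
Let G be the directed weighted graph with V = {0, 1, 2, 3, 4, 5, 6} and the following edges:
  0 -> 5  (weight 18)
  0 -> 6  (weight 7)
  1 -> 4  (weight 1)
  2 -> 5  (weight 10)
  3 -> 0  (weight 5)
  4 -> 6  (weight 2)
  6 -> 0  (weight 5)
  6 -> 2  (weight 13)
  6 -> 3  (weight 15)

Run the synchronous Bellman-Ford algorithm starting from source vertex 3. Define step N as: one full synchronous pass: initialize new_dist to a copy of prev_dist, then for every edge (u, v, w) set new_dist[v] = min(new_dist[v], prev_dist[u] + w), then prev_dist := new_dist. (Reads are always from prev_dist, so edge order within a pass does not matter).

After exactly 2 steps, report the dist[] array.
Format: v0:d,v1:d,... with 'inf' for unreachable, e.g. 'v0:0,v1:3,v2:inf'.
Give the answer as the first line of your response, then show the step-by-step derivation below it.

v0:5,v1:inf,v2:inf,v3:0,v4:inf,v5:23,v6:12

step 1: dist = v0:5,v1:inf,v2:inf,v3:0,v4:inf,v5:inf,v6:inf
step 2: dist = v0:5,v1:inf,v2:inf,v3:0,v4:inf,v5:23,v6:12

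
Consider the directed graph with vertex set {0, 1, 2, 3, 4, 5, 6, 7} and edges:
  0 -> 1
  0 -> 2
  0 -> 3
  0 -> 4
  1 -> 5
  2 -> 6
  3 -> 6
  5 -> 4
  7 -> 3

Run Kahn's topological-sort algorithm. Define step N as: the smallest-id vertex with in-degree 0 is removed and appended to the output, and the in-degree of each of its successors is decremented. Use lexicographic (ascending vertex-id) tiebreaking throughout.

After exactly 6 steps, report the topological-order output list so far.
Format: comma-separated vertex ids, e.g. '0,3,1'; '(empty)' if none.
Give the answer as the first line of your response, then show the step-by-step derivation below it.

0,1,2,5,4,7

step 1: output 0; order=[0]; indeg=(0,0,0,1,1,1,2,0)
step 2: output 1; order=[0,1]; indeg=(0,0,0,1,1,0,2,0)
step 3: output 2; order=[0,1,2]; indeg=(0,0,0,1,1,0,1,0)
step 4: output 5; order=[0,1,2,5]; indeg=(0,0,0,1,0,0,1,0)
step 5: output 4; order=[0,1,2,5,4]; indeg=(0,0,0,1,0,0,1,0)
step 6: output 7; order=[0,1,2,5,4,7]; indeg=(0,0,0,0,0,0,1,0)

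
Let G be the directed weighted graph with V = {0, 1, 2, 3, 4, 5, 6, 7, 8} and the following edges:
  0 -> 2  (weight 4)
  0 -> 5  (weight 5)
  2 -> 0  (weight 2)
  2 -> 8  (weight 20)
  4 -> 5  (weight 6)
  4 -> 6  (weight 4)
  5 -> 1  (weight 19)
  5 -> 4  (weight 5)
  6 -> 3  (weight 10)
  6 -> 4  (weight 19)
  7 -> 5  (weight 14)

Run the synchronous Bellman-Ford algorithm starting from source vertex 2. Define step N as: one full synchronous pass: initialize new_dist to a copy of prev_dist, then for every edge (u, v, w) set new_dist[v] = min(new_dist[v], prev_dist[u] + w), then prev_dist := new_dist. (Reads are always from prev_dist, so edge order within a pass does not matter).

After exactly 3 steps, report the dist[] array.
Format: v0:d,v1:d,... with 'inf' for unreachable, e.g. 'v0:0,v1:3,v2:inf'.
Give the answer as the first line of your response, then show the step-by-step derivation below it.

v0:2,v1:26,v2:0,v3:inf,v4:12,v5:7,v6:inf,v7:inf,v8:20

step 1: dist = v0:2,v1:inf,v2:0,v3:inf,v4:inf,v5:inf,v6:inf,v7:inf,v8:20
step 2: dist = v0:2,v1:inf,v2:0,v3:inf,v4:inf,v5:7,v6:inf,v7:inf,v8:20
step 3: dist = v0:2,v1:26,v2:0,v3:inf,v4:12,v5:7,v6:inf,v7:inf,v8:20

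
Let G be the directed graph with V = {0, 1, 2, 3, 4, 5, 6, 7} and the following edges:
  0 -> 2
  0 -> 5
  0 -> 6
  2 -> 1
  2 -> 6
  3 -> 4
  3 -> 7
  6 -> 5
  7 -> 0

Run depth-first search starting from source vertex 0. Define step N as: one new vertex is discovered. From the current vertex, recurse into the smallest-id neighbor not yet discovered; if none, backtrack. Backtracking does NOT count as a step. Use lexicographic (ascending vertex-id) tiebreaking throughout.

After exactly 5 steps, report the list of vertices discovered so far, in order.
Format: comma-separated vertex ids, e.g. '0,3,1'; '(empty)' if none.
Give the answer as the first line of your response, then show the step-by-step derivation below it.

0,2,1,6,5

step 1: discover 0; path=0; order=0
step 2: discover 2; path=0>2; order=0,2
step 3: discover 1; path=0>2>1; order=0,2,1
step 4: discover 6; path=0>2>6; order=0,2,1,6
step 5: discover 5; path=0>2>6>5; order=0,2,1,6,5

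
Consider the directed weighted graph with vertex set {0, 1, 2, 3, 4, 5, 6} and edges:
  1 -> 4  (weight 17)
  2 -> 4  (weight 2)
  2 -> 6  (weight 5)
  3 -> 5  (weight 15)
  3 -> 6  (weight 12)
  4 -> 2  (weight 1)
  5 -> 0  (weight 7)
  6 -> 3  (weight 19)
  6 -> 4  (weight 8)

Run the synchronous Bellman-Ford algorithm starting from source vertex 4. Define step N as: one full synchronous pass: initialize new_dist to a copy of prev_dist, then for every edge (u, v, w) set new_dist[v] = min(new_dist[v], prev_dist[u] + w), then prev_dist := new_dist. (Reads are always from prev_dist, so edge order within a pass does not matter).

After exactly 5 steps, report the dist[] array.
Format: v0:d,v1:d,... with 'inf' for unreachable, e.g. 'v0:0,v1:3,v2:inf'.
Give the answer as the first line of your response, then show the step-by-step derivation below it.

v0:47,v1:inf,v2:1,v3:25,v4:0,v5:40,v6:6

step 1: dist = v0:inf,v1:inf,v2:1,v3:inf,v4:0,v5:inf,v6:inf
step 2: dist = v0:inf,v1:inf,v2:1,v3:inf,v4:0,v5:inf,v6:6
step 3: dist = v0:inf,v1:inf,v2:1,v3:25,v4:0,v5:inf,v6:6
step 4: dist = v0:inf,v1:inf,v2:1,v3:25,v4:0,v5:40,v6:6
step 5: dist = v0:47,v1:inf,v2:1,v3:25,v4:0,v5:40,v6:6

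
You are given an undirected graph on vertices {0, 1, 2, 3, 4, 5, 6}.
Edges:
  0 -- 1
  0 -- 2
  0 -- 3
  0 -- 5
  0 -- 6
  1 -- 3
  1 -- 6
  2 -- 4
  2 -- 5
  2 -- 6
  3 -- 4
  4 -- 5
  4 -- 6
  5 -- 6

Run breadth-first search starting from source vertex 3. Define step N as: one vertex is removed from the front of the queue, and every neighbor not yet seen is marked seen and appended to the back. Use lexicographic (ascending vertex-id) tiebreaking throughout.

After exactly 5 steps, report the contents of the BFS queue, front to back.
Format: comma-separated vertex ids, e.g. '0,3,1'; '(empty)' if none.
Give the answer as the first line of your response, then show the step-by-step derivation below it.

5,6

step 1: dequeue 3; queue=[0,1,4]; order=3
step 2: dequeue 0; queue=[1,4,2,5,6]; order=3,0
step 3: dequeue 1; queue=[4,2,5,6]; order=3,0,1
step 4: dequeue 4; queue=[2,5,6]; order=3,0,1,4
step 5: dequeue 2; queue=[5,6]; order=3,0,1,4,2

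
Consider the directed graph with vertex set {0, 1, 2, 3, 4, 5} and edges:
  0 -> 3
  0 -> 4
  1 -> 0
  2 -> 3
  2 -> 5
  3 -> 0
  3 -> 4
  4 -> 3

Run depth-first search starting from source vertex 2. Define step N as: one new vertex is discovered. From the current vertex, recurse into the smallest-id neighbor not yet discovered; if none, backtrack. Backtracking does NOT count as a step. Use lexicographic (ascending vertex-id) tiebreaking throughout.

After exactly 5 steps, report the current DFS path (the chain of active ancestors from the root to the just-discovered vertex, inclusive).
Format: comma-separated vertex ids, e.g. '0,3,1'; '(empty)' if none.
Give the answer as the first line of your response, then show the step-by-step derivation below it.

2,5

step 1: discover 2; path=2; order=2
step 2: discover 3; path=2>3; order=2,3
step 3: discover 0; path=2>3>0; order=2,3,0
step 4: discover 4; path=2>3>0>4; order=2,3,0,4
step 5: discover 5; path=2>5; order=2,3,0,4,5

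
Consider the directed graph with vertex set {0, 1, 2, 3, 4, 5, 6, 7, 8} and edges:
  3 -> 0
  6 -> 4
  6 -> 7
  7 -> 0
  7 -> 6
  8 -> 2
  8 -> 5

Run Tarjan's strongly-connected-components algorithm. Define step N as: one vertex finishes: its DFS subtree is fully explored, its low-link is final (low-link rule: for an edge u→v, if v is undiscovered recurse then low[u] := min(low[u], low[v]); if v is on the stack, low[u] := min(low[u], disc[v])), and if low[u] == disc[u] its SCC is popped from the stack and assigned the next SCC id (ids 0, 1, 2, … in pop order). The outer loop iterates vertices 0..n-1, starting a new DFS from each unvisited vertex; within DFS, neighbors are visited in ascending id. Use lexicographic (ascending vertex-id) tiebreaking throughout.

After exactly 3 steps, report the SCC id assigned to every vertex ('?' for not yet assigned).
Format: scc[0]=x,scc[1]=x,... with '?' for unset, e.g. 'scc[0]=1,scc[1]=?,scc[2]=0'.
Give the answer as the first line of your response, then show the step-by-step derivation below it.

scc[0]=0,scc[1]=1,scc[2]=2,scc[3]=?,scc[4]=?,scc[5]=?,scc[6]=?,scc[7]=?,scc[8]=?

step 1: low=(low[0]=0,low[1]=?,low[2]=?,low[3]=?,low[4]=?,low[5]=?,low[6]=?,low[7]=?,low[8]=?); scc=(scc[0]=0,scc[1]=?,scc[2]=?,scc[3]=?,scc[4]=?,scc[5]=?,scc[6]=?,scc[7]=?,scc[8]=?)
step 2: low=(low[0]=0,low[1]=1,low[2]=?,low[3]=?,low[4]=?,low[5]=?,low[6]=?,low[7]=?,low[8]=?); scc=(scc[0]=0,scc[1]=1,scc[2]=?,scc[3]=?,scc[4]=?,scc[5]=?,scc[6]=?,scc[7]=?,scc[8]=?)
step 3: low=(low[0]=0,low[1]=1,low[2]=2,low[3]=?,low[4]=?,low[5]=?,low[6]=?,low[7]=?,low[8]=?); scc=(scc[0]=0,scc[1]=1,scc[2]=2,scc[3]=?,scc[4]=?,scc[5]=?,scc[6]=?,scc[7]=?,scc[8]=?)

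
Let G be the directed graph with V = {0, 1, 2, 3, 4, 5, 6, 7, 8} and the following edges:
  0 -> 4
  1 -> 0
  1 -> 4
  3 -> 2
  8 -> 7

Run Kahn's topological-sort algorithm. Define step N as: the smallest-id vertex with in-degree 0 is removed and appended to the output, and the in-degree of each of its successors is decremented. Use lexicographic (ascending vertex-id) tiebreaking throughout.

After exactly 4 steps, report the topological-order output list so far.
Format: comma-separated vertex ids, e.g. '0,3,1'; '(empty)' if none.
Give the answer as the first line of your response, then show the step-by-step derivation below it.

1,0,3,2

step 1: output 1; order=[1]; indeg=(0,0,1,0,1,0,0,1,0)
step 2: output 0; order=[1,0]; indeg=(0,0,1,0,0,0,0,1,0)
step 3: output 3; order=[1,0,3]; indeg=(0,0,0,0,0,0,0,1,0)
step 4: output 2; order=[1,0,3,2]; indeg=(0,0,0,0,0,0,0,1,0)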